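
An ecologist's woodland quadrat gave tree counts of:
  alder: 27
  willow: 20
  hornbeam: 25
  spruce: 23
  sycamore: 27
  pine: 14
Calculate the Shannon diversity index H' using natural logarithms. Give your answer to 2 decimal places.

Total N = 27+20+25+23+27+14 = 136, so the proportions are 0.1985, 0.1471, 0.1838, 0.1691, 0.1985, 0.1029 (working shown to 4 dp, full precision carried).
Each pᵢ ln pᵢ term: 0.1985×(-1.6168)=-0.3210, 0.1471×(-1.9169)=-0.2819, 0.1838×(-1.6938)=-0.3114, 0.1691×(-1.7772)=-0.3005, 0.1985×(-1.6168)=-0.3210, 0.1029×(-2.2736)=-0.2340.
Sum = -1.7698, so H' = 1.77.

1.77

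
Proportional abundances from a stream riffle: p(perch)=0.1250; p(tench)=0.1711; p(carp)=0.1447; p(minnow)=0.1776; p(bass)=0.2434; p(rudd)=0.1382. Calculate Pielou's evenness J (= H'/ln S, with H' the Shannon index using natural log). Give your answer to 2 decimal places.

0.99

H' = −Σ pᵢ ln pᵢ = −((-0.2599) + (-0.3021) + (-0.2797) + (-0.3069) + (-0.3439) + (-0.2735)) = 1.7661 (working shown to 4 dp, full precision carried).
With S = 6 species, ln S = 1.7918, so J = 1.7661/1.7918 = 0.9857, i.e. 0.99 to 2 decimal places.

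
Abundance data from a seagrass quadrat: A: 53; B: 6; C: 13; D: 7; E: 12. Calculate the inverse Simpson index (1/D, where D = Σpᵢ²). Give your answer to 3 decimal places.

2.582

Total N = 53+6+13+7+12 = 91, so the proportions are 0.582418, 0.065934, 0.142857, 0.076923, 0.131868 (working shown to 6 dp, full precision carried).
D = 0.582418² + 0.065934² + 0.142857² + 0.076923² + 0.131868² = 0.339210 + 0.004347 + 0.020408 + 0.005917 + 0.017389 = 0.387272.
So 1/D = 2.58216, i.e. 2.582 to 3 decimal places.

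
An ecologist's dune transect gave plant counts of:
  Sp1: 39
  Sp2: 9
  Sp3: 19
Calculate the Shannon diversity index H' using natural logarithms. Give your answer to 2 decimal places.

Total N = 39+9+19 = 67, so the proportions are 0.5821, 0.1343, 0.2836 (working shown to 4 dp, full precision carried).
Each pᵢ ln pᵢ term: 0.5821×(-0.5411)=-0.3150, 0.1343×(-2.0075)=-0.2697, 0.2836×(-1.2603)=-0.3574.
Sum = -0.9420, so H' = 0.94.

0.94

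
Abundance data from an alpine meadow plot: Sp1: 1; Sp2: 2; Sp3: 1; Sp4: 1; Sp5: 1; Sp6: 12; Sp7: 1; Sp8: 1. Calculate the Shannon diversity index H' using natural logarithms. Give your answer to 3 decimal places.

1.435

Total N = 1+2+1+1+1+12+1+1 = 20, so the proportions are 0.05, 0.1, 0.05, 0.05, 0.05, 0.6, 0.05, 0.05 (working shown to 6 dp, full precision carried).
Each pᵢ ln pᵢ term: 0.05×(-2.995732)=-0.149787, 0.1×(-2.302585)=-0.230259, 0.05×(-2.995732)=-0.149787, 0.05×(-2.995732)=-0.149787, 0.05×(-2.995732)=-0.149787, 0.6×(-0.510826)=-0.306495, 0.05×(-2.995732)=-0.149787, 0.05×(-2.995732)=-0.149787.
Sum = -1.435474, so H' = 1.435.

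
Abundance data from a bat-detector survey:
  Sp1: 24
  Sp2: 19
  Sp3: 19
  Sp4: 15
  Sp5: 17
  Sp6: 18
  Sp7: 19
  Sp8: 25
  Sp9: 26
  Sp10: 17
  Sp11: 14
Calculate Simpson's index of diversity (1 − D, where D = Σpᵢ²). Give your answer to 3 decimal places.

Total N = 24+19+19+15+17+18+19+25+26+17+14 = 213, so the proportions are 0.11268, 0.0892, 0.0892, 0.07042, 0.07981, 0.08451, 0.0892, 0.11737, 0.12207, 0.07981, 0.06573 (working shown to 5 dp, full precision carried).
D = 0.11268² + 0.0892² + 0.0892² + 0.07042² + 0.07981² + 0.08451² + 0.0892² + 0.11737² + 0.12207² + 0.07981² + 0.06573² = 0.01270 + 0.00796 + 0.00796 + 0.00496 + 0.00637 + 0.00714 + 0.00796 + 0.01378 + 0.01490 + 0.00637 + 0.00432 = 0.09440.
So 1 − D = 0.90560, i.e. 0.906 to 3 decimal places.

0.906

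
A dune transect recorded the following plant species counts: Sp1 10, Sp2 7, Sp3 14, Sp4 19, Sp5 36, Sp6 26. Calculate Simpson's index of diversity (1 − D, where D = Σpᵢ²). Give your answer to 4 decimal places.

Total N = 10+7+14+19+36+26 = 112, so the proportions are 0.089286, 0.0625, 0.125, 0.169643, 0.321429, 0.232143 (working shown to 6 dp, full precision carried).
D = 0.089286² + 0.0625² + 0.125² + 0.169643² + 0.321429² + 0.232143² = 0.007972 + 0.003906 + 0.015625 + 0.028779 + 0.103316 + 0.053890 = 0.213489.
So 1 − D = 0.786511, i.e. 0.7865 to 4 decimal places.

0.7865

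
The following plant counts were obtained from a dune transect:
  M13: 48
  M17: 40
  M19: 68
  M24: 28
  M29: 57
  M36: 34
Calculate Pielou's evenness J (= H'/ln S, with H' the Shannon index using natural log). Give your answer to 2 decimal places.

Total N = 48+40+68+28+57+34 = 275, so the proportions are 0.1745, 0.1455, 0.2473, 0.1018, 0.2073, 0.1236 (working shown to 4 dp, full precision carried).
H' = −Σ pᵢ ln pᵢ = −((-0.3047) + (-0.2804) + (-0.3455) + (-0.2326) + (-0.3262) + (-0.2585)) = 1.7479.
With S = 6 species, ln S = 1.7918, so J = 1.7479/1.7918 = 0.9755, i.e. 0.98 to 2 decimal places.

0.98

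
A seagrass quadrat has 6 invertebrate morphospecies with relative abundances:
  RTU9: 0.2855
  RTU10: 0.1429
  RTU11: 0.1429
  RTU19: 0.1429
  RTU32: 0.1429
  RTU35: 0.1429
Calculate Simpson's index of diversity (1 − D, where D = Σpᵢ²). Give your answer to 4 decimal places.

0.8164

D = 0.2855² + 0.1429² + 0.1429² + 0.1429² + 0.1429² + 0.1429² = 0.081510 + 0.020420 + 0.020420 + 0.020420 + 0.020420 + 0.020420 = 0.183612 (working shown to 6 dp, full precision carried).
So 1 − D = 0.816388, i.e. 0.8164 to 4 decimal places.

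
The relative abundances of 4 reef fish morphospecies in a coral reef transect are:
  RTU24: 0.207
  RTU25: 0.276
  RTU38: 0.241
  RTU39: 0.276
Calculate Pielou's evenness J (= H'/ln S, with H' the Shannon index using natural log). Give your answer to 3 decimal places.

H' = −Σ pᵢ ln pᵢ = −((-0.32603) + (-0.35531) + (-0.34293) + (-0.35531)) = 1.37959 (working shown to 5 dp, full precision carried).
With S = 4 species, ln S = 1.38629, so J = 1.37959/1.38629 = 0.99516, i.e. 0.995 to 3 decimal places.

0.995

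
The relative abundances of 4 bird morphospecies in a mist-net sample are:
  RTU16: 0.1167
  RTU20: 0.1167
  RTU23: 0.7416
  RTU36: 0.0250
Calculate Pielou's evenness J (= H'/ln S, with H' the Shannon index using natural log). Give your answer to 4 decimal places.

H' = −Σ pᵢ ln pᵢ = −((-0.250689) + (-0.250689) + (-0.221698) + (-0.092222)) = 0.815298 (working shown to 6 dp, full precision carried).
With S = 4 species, ln S = 1.386294, so J = 0.815298/1.386294 = 0.588113, i.e. 0.5881 to 4 decimal places.

0.5881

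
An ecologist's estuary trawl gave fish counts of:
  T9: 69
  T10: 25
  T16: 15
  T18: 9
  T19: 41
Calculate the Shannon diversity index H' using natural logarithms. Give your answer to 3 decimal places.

1.388

Total N = 69+25+15+9+41 = 159, so the proportions are 0.43396, 0.15723, 0.09434, 0.0566, 0.25786 (working shown to 5 dp, full precision carried).
Each pᵢ ln pᵢ term: 0.43396×(-0.83480)=-0.36227, 0.15723×(-1.85003)=-0.29088, 0.09434×(-2.36085)=-0.22272, 0.0566×(-2.87168)=-0.16255, 0.25786×(-1.35533)=-0.34949.
Sum = -1.38791, so H' = 1.388.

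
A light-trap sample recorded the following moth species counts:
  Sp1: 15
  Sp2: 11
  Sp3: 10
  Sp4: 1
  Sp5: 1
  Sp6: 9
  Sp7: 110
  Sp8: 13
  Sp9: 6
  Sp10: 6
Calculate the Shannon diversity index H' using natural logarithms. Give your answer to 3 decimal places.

Total N = 15+11+10+1+1+9+110+13+6+6 = 182, so the proportions are 0.08242, 0.06044, 0.05495, 0.00549, 0.00549, 0.04945, 0.6044, 0.07143, 0.03297, 0.03297 (working shown to 5 dp, full precision carried).
Each pᵢ ln pᵢ term: 0.08242×(-2.49596)=-0.20571, 0.06044×(-2.80611)=-0.16960, 0.05495×(-2.90142)=-0.15942, 0.00549×(-5.20401)=-0.02859, 0.00549×(-5.20401)=-0.02859, 0.04945×(-3.00678)=-0.14869, 0.6044×(-0.50353)=-0.30433, 0.07143×(-2.63906)=-0.18850, 0.03297×(-3.41225)=-0.11249, 0.03297×(-3.41225)=-0.11249.
Sum = -1.45842, so H' = 1.458.

1.458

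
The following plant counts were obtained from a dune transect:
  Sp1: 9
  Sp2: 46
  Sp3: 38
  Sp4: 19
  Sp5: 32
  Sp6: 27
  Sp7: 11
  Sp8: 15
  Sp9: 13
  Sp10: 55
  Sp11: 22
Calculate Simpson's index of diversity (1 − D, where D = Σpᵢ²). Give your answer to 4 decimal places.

Total N = 9+46+38+19+32+27+11+15+13+55+22 = 287, so the proportions are 0.031359, 0.160279, 0.132404, 0.066202, 0.111498, 0.094077, 0.038328, 0.052265, 0.045296, 0.191638, 0.076655 (working shown to 6 dp, full precision carried).
D = 0.031359² + 0.160279² + 0.132404² + 0.066202² + 0.111498² + 0.094077² + 0.038328² + 0.052265² + 0.045296² + 0.191638² + 0.076655² = 0.000983 + 0.025689 + 0.017531 + 0.004383 + 0.012432 + 0.008850 + 0.001469 + 0.002732 + 0.002052 + 0.036725 + 0.005876 = 0.118722.
So 1 − D = 0.881278, i.e. 0.8813 to 4 decimal places.

0.8813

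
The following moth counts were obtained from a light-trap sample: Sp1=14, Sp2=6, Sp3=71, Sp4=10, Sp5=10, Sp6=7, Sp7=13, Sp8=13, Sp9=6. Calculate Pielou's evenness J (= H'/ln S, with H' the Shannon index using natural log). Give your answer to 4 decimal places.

Total N = 14+6+71+10+10+7+13+13+6 = 150, so the proportions are 0.093333, 0.04, 0.473333, 0.066667, 0.066667, 0.046667, 0.086667, 0.086667, 0.04 (working shown to 6 dp, full precision carried).
H' = −Σ pᵢ ln pᵢ = −((-0.221347) + (-0.128755) + (-0.354032) + (-0.180537) + (-0.180537) + (-0.143021) + (-0.211959) + (-0.211959) + (-0.128755)) = 1.760902.
With S = 9 species, ln S = 2.197225, so J = 1.760902/2.197225 = 0.801421, i.e. 0.8014 to 4 decimal places.

0.8014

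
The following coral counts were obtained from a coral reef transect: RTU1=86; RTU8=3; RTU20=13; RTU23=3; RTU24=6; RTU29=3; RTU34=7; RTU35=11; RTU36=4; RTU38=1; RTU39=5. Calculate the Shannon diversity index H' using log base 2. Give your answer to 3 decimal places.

Total N = 86+3+13+3+6+3+7+11+4+1+5 = 142, so the proportions are 0.60563, 0.02113, 0.09155, 0.02113, 0.04225, 0.02113, 0.0493, 0.07746, 0.02817, 0.00704, 0.03521 (working shown to 5 dp, full precision carried).
Each pᵢ log₂ pᵢ term: 0.60563×(-0.72348)=-0.43817, 0.02113×(-5.56478)=-0.11757, 0.09155×(-3.44931)=-0.31578, 0.02113×(-5.56478)=-0.11757, 0.04225×(-4.56478)=-0.19288, 0.02113×(-5.56478)=-0.11757, 0.0493×(-4.34239)=-0.21406, 0.07746×(-3.69032)=-0.28587, 0.02817×(-5.14975)=-0.14506, 0.00704×(-7.14975)=-0.05035, 0.03521×(-4.82782)=-0.16999.
Sum = -2.16486, so H' = 2.165.

2.165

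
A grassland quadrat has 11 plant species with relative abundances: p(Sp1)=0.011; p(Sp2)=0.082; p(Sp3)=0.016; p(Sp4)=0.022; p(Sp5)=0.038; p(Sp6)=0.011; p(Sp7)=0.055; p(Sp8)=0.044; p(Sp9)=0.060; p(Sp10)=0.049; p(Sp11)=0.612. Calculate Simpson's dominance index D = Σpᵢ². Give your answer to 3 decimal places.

0.395

D = 0.011² + 0.082² + 0.016² + 0.022² + 0.038² + 0.011² + 0.055² + 0.044² + 0.06² + 0.049² + 0.612² = 0.00012 + 0.00672 + 0.00026 + 0.00048 + 0.00144 + 0.00012 + 0.00302 + 0.00194 + 0.00360 + 0.00240 + 0.37454 = 0.39466 (working shown to 5 dp, full precision carried).
To 3 decimal places, D = 0.395.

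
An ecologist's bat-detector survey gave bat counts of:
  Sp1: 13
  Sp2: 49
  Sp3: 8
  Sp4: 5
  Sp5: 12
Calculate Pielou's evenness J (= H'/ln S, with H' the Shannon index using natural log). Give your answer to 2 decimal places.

0.79

Total N = 13+49+8+5+12 = 87, so the proportions are 0.1494, 0.5632, 0.092, 0.0575, 0.1379 (working shown to 4 dp, full precision carried).
H' = −Σ pᵢ ln pᵢ = −((-0.2841) + (-0.3233) + (-0.2194) + (-0.1642) + (-0.2732)) = 1.2642.
With S = 5 species, ln S = 1.6094, so J = 1.2642/1.6094 = 0.7855, i.e. 0.79 to 2 decimal places.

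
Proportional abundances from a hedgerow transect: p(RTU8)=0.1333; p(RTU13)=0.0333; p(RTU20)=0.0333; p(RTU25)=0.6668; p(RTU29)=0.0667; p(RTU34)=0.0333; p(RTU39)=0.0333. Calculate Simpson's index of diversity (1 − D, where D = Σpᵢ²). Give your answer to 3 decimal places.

0.529

D = 0.1333² + 0.0333² + 0.0333² + 0.6668² + 0.0667² + 0.0333² + 0.0333² = 0.01777 + 0.00111 + 0.00111 + 0.44462 + 0.00445 + 0.00111 + 0.00111 = 0.47128 (working shown to 5 dp, full precision carried).
So 1 − D = 0.52872, i.e. 0.529 to 3 decimal places.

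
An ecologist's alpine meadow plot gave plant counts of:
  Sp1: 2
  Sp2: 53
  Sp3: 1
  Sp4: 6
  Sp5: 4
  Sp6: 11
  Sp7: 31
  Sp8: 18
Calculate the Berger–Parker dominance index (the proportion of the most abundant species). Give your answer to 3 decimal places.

Total N = 2+53+1+6+4+11+31+18 = 126, so the proportions are 0.01587, 0.42063, 0.00794, 0.04762, 0.03175, 0.0873, 0.24603, 0.14286 (working shown to 5 dp, full precision carried).
The largest proportion is 0.42063, i.e. d = 0.421 to 3 decimal places.

0.421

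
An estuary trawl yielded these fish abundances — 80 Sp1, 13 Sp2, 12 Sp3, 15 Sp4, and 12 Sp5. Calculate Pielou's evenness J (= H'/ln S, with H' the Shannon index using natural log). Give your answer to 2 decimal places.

Total N = 80+13+12+15+12 = 132, so the proportions are 0.6061, 0.0985, 0.0909, 0.1136, 0.0909 (working shown to 4 dp, full precision carried).
H' = −Σ pᵢ ln pᵢ = −((-0.3035) + (-0.2283) + (-0.2180) + (-0.2471) + (-0.2180)) = 1.2149.
With S = 5 species, ln S = 1.6094, so J = 1.2149/1.6094 = 0.7549, i.e. 0.75 to 2 decimal places.

0.75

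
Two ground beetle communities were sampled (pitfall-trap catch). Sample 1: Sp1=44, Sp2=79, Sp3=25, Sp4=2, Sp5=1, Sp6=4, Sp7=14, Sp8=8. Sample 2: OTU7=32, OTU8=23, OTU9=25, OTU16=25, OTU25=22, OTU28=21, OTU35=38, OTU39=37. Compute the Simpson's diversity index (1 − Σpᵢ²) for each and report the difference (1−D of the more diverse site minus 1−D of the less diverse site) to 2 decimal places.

0.16

Sample 1: N=177, proportions 0.2486, 0.4463, 0.1412, 0.0113, 0.0056, 0.0226, 0.0791, 0.0452, giving 1−D = 0.7101 (working shown to 4 dp, full precision carried).
Sample 2: N=223, proportions 0.1435, 0.1031, 0.1121, 0.1121, 0.0987, 0.0942, 0.1704, 0.1659, giving 1−D = 0.8685.
Difference = |0.7101 − 0.8685| = 0.1584, i.e. 0.16 to 2 decimal places.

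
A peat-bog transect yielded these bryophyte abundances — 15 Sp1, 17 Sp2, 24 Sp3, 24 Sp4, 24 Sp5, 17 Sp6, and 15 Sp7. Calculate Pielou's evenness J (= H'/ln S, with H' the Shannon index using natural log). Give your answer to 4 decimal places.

Total N = 15+17+24+24+24+17+15 = 136, so the proportions are 0.110294, 0.125, 0.176471, 0.176471, 0.176471, 0.125, 0.110294 (working shown to 6 dp, full precision carried).
H' = −Σ pᵢ ln pᵢ = −((-0.243155) + (-0.259930) + (-0.306106) + (-0.306106) + (-0.306106) + (-0.259930) + (-0.243155)) = 1.924488.
With S = 7 species, ln S = 1.945910, so J = 1.924488/1.945910 = 0.988991, i.e. 0.9890 to 4 decimal places.

0.9890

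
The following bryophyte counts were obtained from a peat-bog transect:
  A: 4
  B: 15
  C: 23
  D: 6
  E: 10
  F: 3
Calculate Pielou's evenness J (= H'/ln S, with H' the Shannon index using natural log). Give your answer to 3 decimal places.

0.873

Total N = 4+15+23+6+10+3 = 61, so the proportions are 0.06557, 0.2459, 0.37705, 0.09836, 0.16393, 0.04918 (working shown to 5 dp, full precision carried).
H' = −Σ pᵢ ln pᵢ = −((-0.17866) + (-0.34496) + (-0.36777) + (-0.22811) + (-0.29644) + (-0.14814)) = 1.56408.
With S = 6 species, ln S = 1.79176, so J = 1.56408/1.79176 = 0.87293, i.e. 0.873 to 3 decimal places.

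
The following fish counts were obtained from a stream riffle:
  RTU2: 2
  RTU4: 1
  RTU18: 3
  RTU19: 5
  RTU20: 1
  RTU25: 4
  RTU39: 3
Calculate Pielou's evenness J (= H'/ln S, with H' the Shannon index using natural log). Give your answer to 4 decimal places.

Total N = 2+1+3+5+1+4+3 = 19, so the proportions are 0.105263, 0.052632, 0.157895, 0.263158, 0.052632, 0.210526, 0.157895 (working shown to 6 dp, full precision carried).
H' = −Σ pᵢ ln pᵢ = −((-0.236978) + (-0.154970) + (-0.291446) + (-0.351316) + (-0.154970) + (-0.328030) + (-0.291446)) = 1.809158.
With S = 7 species, ln S = 1.945910, so J = 1.809158/1.945910 = 0.929723, i.e. 0.9297 to 4 decimal places.

0.9297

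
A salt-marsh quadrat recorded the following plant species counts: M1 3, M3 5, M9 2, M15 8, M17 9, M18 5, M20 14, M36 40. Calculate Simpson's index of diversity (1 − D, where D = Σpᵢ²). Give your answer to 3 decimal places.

0.729

Total N = 3+5+2+8+9+5+14+40 = 86, so the proportions are 0.03488, 0.05814, 0.02326, 0.09302, 0.10465, 0.05814, 0.16279, 0.46512 (working shown to 5 dp, full precision carried).
D = 0.03488² + 0.05814² + 0.02326² + 0.09302² + 0.10465² + 0.05814² + 0.16279² + 0.46512² = 0.00122 + 0.00338 + 0.00054 + 0.00865 + 0.01095 + 0.00338 + 0.02650 + 0.21633 = 0.27096.
So 1 − D = 0.72904, i.e. 0.729 to 3 decimal places.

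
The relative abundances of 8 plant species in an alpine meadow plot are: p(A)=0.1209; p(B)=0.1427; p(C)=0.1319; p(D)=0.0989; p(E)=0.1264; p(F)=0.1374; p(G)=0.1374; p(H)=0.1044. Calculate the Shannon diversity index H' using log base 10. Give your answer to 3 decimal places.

0.900

Each pᵢ log₁₀ pᵢ term (working shown to 5 dp, full precision carried): 0.1209×(-0.91757)=-0.11093, 0.1427×(-0.84558)=-0.12066, 0.1319×(-0.87976)=-0.11604, 0.0989×(-1.00480)=-0.09938, 0.1264×(-0.89825)=-0.11354, 0.1374×(-0.86201)=-0.11844, 0.1374×(-0.86201)=-0.11844, 0.1044×(-0.98130)=-0.10245.
Sum = -0.89988, so H' = 0.900.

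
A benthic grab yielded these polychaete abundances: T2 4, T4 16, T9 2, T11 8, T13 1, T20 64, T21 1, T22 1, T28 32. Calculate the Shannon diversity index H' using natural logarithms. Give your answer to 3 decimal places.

Total N = 4+16+2+8+1+64+1+1+32 = 129, so the proportions are 0.03101, 0.12403, 0.0155, 0.06202, 0.00775, 0.49612, 0.00775, 0.00775, 0.24806 (working shown to 5 dp, full precision carried).
Each pᵢ ln pᵢ term: 0.03101×(-3.47352)=-0.10771, 0.12403×(-2.08722)=-0.25888, 0.0155×(-4.16667)=-0.06460, 0.06202×(-2.78037)=-0.17243, 0.00775×(-4.85981)=-0.03767, 0.49612×(-0.70093)=-0.34775, 0.00775×(-4.85981)=-0.03767, 0.00775×(-4.85981)=-0.03767, 0.24806×(-1.39408)=-0.34582.
Sum = -1.41020, so H' = 1.410.

1.410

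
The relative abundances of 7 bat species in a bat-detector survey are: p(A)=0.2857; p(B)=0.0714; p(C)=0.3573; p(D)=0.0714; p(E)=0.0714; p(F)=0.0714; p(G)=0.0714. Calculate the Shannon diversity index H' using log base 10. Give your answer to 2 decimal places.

0.72

Each pᵢ log₁₀ pᵢ term (working shown to 4 dp, full precision carried): 0.2857×(-0.5441)=-0.1554, 0.0714×(-1.1463)=-0.0818, 0.3573×(-0.4470)=-0.1597, 0.0714×(-1.1463)=-0.0818, 0.0714×(-1.1463)=-0.0818, 0.0714×(-1.1463)=-0.0818, 0.0714×(-1.1463)=-0.0818.
Sum = -0.7244, so H' = 0.72.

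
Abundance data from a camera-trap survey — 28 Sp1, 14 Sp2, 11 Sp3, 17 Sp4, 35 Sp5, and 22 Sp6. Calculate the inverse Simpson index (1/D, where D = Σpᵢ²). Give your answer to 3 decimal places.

Total N = 28+14+11+17+35+22 = 127, so the proportions are 0.2204724, 0.1102362, 0.0866142, 0.1338583, 0.2755906, 0.1732283 (working shown to 7 dp, full precision carried).
D = 0.2204724² + 0.1102362² + 0.0866142² + 0.1338583² + 0.2755906² + 0.1732283² = 0.0486081 + 0.0121520 + 0.0075020 + 0.0179180 + 0.0759502 + 0.0300081 = 0.1921384.
So 1/D = 5.20458, i.e. 5.205 to 3 decimal places.

5.205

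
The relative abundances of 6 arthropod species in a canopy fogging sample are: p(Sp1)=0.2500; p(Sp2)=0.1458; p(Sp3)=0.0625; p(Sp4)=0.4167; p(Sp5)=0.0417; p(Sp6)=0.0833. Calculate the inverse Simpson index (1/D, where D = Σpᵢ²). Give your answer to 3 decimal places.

3.704

D = 0.25² + 0.1458² + 0.0625² + 0.4167² + 0.0417² + 0.0833² = 0.0625000 + 0.0212576 + 0.0039062 + 0.1736389 + 0.0017389 + 0.0069389 = 0.2699806 (working shown to 7 dp, full precision carried).
So 1/D = 3.70397, i.e. 3.704 to 3 decimal places.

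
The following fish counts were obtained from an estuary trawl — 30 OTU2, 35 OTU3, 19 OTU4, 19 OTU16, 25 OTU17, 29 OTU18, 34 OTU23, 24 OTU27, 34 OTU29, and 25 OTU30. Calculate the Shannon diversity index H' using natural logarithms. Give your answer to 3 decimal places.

Total N = 30+35+19+19+25+29+34+24+34+25 = 274, so the proportions are 0.10949, 0.12774, 0.06934, 0.06934, 0.09124, 0.10584, 0.12409, 0.08759, 0.12409, 0.09124 (working shown to 5 dp, full precision carried).
Each pᵢ ln pᵢ term: 0.10949×(-2.21193)=-0.24218, 0.12774×(-2.05778)=-0.26286, 0.06934×(-2.66869)=-0.18506, 0.06934×(-2.66869)=-0.18506, 0.09124×(-2.39425)=-0.21845, 0.10584×(-2.24583)=-0.23770, 0.12409×(-2.08677)=-0.25894, 0.08759×(-2.43507)=-0.21329, 0.12409×(-2.08677)=-0.25894, 0.09124×(-2.39425)=-0.21845.
Sum = -2.28093, so H' = 2.281.

2.281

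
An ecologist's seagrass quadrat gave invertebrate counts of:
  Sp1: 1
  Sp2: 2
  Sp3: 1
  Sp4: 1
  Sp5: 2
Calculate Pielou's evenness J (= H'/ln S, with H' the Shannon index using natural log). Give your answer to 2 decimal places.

Total N = 1+2+1+1+2 = 7, so the proportions are 0.1429, 0.2857, 0.1429, 0.1429, 0.2857 (working shown to 4 dp, full precision carried).
H' = −Σ pᵢ ln pᵢ = −((-0.2780) + (-0.3579) + (-0.2780) + (-0.2780) + (-0.3579)) = 1.5498.
With S = 5 species, ln S = 1.6094, so J = 1.5498/1.6094 = 0.9630, i.e. 0.96 to 2 decimal places.

0.96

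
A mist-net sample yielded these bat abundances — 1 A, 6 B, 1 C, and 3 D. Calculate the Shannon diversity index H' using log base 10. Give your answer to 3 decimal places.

Total N = 1+6+1+3 = 11, so the proportions are 0.09091, 0.54545, 0.09091, 0.27273 (working shown to 5 dp, full precision carried).
Each pᵢ log₁₀ pᵢ term: 0.09091×(-1.04139)=-0.09467, 0.54545×(-0.26324)=-0.14359, 0.09091×(-1.04139)=-0.09467, 0.27273×(-0.56427)=-0.15389.
Sum = -0.48682, so H' = 0.487.

0.487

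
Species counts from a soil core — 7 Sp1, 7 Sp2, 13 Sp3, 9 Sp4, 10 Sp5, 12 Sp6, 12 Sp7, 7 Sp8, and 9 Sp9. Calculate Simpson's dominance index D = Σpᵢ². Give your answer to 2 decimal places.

0.12

Total N = 7+7+13+9+10+12+12+7+9 = 86, so the proportions are 0.0814, 0.0814, 0.1512, 0.1047, 0.1163, 0.1395, 0.1395, 0.0814, 0.1047 (working shown to 4 dp, full precision carried).
D = 0.0814² + 0.0814² + 0.1512² + 0.1047² + 0.1163² + 0.1395² + 0.1395² + 0.0814² + 0.1047² = 0.0066 + 0.0066 + 0.0229 + 0.0110 + 0.0135 + 0.0195 + 0.0195 + 0.0066 + 0.0110 = 0.1171.
To 2 decimal places, D = 0.12.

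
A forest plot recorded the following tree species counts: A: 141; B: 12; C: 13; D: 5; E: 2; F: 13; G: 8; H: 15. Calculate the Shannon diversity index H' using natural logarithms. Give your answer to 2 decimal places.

1.22

Total N = 141+12+13+5+2+13+8+15 = 209, so the proportions are 0.6746, 0.0574, 0.0622, 0.0239, 0.0096, 0.0622, 0.0383, 0.0718 (working shown to 4 dp, full precision carried).
Each pᵢ ln pᵢ term: 0.6746×(-0.3936)=-0.2655, 0.0574×(-2.8574)=-0.1641, 0.0622×(-2.7774)=-0.1728, 0.0239×(-3.7329)=-0.0893, 0.0096×(-4.6492)=-0.0445, 0.0622×(-2.7774)=-0.1728, 0.0383×(-3.2629)=-0.1249, 0.0718×(-2.6343)=-0.1891.
Sum = -1.2228, so H' = 1.22.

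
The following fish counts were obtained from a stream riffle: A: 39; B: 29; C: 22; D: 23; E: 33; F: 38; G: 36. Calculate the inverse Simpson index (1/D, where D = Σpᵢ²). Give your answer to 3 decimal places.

Total N = 39+29+22+23+33+38+36 = 220, so the proportions are 0.1772727, 0.1318182, 0.1, 0.1045455, 0.15, 0.1727273, 0.1636364 (working shown to 7 dp, full precision carried).
D = 0.1772727² + 0.1318182² + 0.1² + 0.1045455² + 0.15² + 0.1727273² + 0.1636364² = 0.0314256 + 0.0173760 + 0.0100000 + 0.0109298 + 0.0225000 + 0.0298347 + 0.0267769 = 0.1488430.
So 1/D = 6.71849, i.e. 6.718 to 3 decimal places.

6.718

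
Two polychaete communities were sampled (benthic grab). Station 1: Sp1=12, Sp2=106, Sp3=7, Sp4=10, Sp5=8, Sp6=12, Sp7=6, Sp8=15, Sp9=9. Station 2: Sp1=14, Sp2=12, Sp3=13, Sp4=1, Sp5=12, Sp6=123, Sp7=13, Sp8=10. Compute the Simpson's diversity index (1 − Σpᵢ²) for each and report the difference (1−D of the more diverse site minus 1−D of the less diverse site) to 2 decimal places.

Station 1: N=185, proportions 0.0649, 0.573, 0.0378, 0.0541, 0.0432, 0.0649, 0.0324, 0.0811, 0.0486, giving 1−D = 0.6471 (working shown to 4 dp, full precision carried).
Station 2: N=198, proportions 0.0707, 0.0606, 0.0657, 0.0051, 0.0606, 0.6212, 0.0657, 0.0505, giving 1−D = 0.5906.
Difference = |0.6471 − 0.5906| = 0.0565, i.e. 0.06 to 2 decimal places.

0.06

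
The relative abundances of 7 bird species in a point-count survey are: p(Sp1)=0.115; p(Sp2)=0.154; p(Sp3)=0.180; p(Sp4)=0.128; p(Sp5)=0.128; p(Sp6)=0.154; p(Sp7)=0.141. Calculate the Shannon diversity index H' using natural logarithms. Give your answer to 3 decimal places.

Each pᵢ ln pᵢ term (working shown to 5 dp, full precision carried): 0.115×(-2.16282)=-0.24872, 0.154×(-1.87080)=-0.28810, 0.18×(-1.71480)=-0.30866, 0.128×(-2.05573)=-0.26313, 0.128×(-2.05573)=-0.26313, 0.154×(-1.87080)=-0.28810, 0.141×(-1.95900)=-0.27622.
Sum = -1.93608, so H' = 1.936.

1.936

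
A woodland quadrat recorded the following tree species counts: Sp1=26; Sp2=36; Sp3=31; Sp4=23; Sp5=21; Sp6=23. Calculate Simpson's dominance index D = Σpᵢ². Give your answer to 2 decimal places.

0.17

Total N = 26+36+31+23+21+23 = 160, so the proportions are 0.1625, 0.225, 0.1938, 0.1437, 0.1313, 0.1437 (working shown to 4 dp, full precision carried).
D = 0.1625² + 0.225² + 0.1938² + 0.1437² + 0.1313² + 0.1437² = 0.0264 + 0.0506 + 0.0375 + 0.0207 + 0.0172 + 0.0207 = 0.1731.
To 2 decimal places, D = 0.17.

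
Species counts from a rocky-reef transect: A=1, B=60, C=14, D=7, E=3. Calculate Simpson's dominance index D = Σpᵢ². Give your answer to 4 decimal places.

Total N = 1+60+14+7+3 = 85, so the proportions are 0.011765, 0.705882, 0.164706, 0.082353, 0.035294 (working shown to 6 dp, full precision carried).
D = 0.011765² + 0.705882² + 0.164706² + 0.082353² + 0.035294² = 0.000138 + 0.498270 + 0.027128 + 0.006782 + 0.001246 = 0.533564.
To 4 decimal places, D = 0.5336.

0.5336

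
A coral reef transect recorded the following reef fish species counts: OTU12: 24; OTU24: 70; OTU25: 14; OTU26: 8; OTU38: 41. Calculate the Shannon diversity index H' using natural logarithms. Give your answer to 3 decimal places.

Total N = 24+70+14+8+41 = 157, so the proportions are 0.15287, 0.44586, 0.08917, 0.05096, 0.26115 (working shown to 5 dp, full precision carried).
Each pᵢ ln pᵢ term: 0.15287×(-1.87819)=-0.28711, 0.44586×(-0.80775)=-0.36014, 0.08917×(-2.41719)=-0.21555, 0.05096×(-2.97680)=-0.15168, 0.26115×(-1.34267)=-0.35063.
Sum = -1.36512, so H' = 1.365.

1.365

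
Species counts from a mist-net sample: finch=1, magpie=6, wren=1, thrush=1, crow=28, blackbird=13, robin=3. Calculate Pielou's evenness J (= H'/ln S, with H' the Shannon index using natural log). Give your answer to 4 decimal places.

0.6761

Total N = 1+6+1+1+28+13+3 = 53, so the proportions are 0.018868, 0.113208, 0.018868, 0.018868, 0.528302, 0.245283, 0.056604 (working shown to 6 dp, full precision carried).
H' = −Σ pᵢ ln pᵢ = −((-0.074911) + (-0.246626) + (-0.074911) + (-0.074911) + (-0.337103) + (-0.344707) + (-0.162548)) = 1.315717.
With S = 7 species, ln S = 1.945910, so J = 1.315717/1.945910 = 0.676145, i.e. 0.6761 to 4 decimal places.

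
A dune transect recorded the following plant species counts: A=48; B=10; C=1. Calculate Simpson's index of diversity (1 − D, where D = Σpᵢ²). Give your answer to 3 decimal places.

Total N = 48+10+1 = 59, so the proportions are 0.81356, 0.16949, 0.01695 (working shown to 5 dp, full precision carried).
D = 0.81356² + 0.16949² + 0.01695² = 0.66188 + 0.02873 + 0.00029 = 0.69089.
So 1 − D = 0.30911, i.e. 0.309 to 3 decimal places.

0.309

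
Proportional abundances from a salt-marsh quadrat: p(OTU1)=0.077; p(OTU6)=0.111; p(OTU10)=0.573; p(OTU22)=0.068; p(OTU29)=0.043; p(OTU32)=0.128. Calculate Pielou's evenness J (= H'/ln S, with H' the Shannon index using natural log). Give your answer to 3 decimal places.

0.749

H' = −Σ pᵢ ln pᵢ = −((-0.19742) + (-0.24400) + (-0.31909) + (-0.18280) + (-0.13530) + (-0.26313)) = 1.34175 (working shown to 5 dp, full precision carried).
With S = 6 species, ln S = 1.79176, so J = 1.34175/1.79176 = 0.74884, i.e. 0.749 to 3 decimal places.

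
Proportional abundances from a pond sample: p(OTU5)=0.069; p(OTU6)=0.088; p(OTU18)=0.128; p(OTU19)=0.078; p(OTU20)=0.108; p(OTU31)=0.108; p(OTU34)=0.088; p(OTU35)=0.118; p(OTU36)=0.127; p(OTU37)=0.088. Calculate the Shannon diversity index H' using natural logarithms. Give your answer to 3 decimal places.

2.283

Each pᵢ ln pᵢ term (working shown to 5 dp, full precision carried): 0.069×(-2.67365)=-0.18448, 0.088×(-2.43042)=-0.21388, 0.128×(-2.05573)=-0.26313, 0.078×(-2.55105)=-0.19898, 0.108×(-2.22562)=-0.24037, 0.108×(-2.22562)=-0.24037, 0.088×(-2.43042)=-0.21388, 0.118×(-2.13707)=-0.25217, 0.127×(-2.06357)=-0.26207, 0.088×(-2.43042)=-0.21388.
Sum = -2.28321, so H' = 2.283.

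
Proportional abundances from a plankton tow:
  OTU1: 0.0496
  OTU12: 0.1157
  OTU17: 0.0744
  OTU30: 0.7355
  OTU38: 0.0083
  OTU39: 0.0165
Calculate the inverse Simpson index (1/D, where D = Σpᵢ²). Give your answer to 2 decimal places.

D = 0.0496² + 0.1157² + 0.0744² + 0.7355² + 0.0083² + 0.0165² = 0.00246 + 0.01339 + 0.00554 + 0.54096 + 0.00007 + 0.00027 = 0.56268 (working shown to 5 dp, full precision carried).
So 1/D = 1.7772, i.e. 1.78 to 2 decimal places.

1.78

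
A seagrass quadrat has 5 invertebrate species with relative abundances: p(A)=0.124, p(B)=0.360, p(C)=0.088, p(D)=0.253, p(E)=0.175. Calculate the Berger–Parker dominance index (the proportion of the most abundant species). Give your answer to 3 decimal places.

0.360

The largest proportion is 0.36, i.e. d = 0.360 to 3 decimal places.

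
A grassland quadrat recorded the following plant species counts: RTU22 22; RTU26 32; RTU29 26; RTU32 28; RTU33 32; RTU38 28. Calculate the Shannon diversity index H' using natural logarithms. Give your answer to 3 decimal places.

Total N = 22+32+26+28+32+28 = 168, so the proportions are 0.13095, 0.19048, 0.15476, 0.16667, 0.19048, 0.16667 (working shown to 5 dp, full precision carried).
Each pᵢ ln pᵢ term: 0.13095×(-2.03292)=-0.26622, 0.19048×(-1.65823)=-0.31585, 0.15476×(-1.86587)=-0.28877, 0.16667×(-1.79176)=-0.29863, 0.19048×(-1.65823)=-0.31585, 0.16667×(-1.79176)=-0.29863.
Sum = -1.78394, so H' = 1.784.

1.784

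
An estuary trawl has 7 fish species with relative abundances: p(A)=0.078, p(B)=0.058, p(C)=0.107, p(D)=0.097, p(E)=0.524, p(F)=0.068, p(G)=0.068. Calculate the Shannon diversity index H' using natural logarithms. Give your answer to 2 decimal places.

1.53

Each pᵢ ln pᵢ term (working shown to 4 dp, full precision carried): 0.078×(-2.5510)=-0.1990, 0.058×(-2.8473)=-0.1651, 0.107×(-2.2349)=-0.2391, 0.097×(-2.3330)=-0.2263, 0.524×(-0.6463)=-0.3386, 0.068×(-2.6882)=-0.1828, 0.068×(-2.6882)=-0.1828.
Sum = -1.5338, so H' = 1.53.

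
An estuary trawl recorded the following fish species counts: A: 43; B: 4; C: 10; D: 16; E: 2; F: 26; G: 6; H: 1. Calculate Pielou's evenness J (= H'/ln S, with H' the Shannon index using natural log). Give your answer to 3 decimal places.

Total N = 43+4+10+16+2+26+6+1 = 108, so the proportions are 0.39815, 0.03704, 0.09259, 0.14815, 0.01852, 0.24074, 0.05556, 0.00926 (working shown to 5 dp, full precision carried).
H' = −Σ pᵢ ln pᵢ = −((-0.36667) + (-0.12207) + (-0.22033) + (-0.28290) + (-0.07387) + (-0.34282) + (-0.16058) + (-0.04335)) = 1.61258.
With S = 8 species, ln S = 2.07944, so J = 1.61258/2.07944 = 0.77549, i.e. 0.775 to 3 decimal places.

0.775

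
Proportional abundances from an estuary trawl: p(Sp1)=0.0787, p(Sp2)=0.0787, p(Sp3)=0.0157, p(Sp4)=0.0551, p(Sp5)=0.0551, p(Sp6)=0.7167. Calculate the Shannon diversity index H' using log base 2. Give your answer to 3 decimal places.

1.477

Each pᵢ log₂ pᵢ term (working shown to 5 dp, full precision carried): 0.0787×(-3.66749)=-0.28863, 0.0787×(-3.66749)=-0.28863, 0.0157×(-5.99309)=-0.09409, 0.0551×(-4.18180)=-0.23042, 0.0551×(-4.18180)=-0.23042, 0.7167×(-0.48056)=-0.34442.
Sum = -1.47661, so H' = 1.477.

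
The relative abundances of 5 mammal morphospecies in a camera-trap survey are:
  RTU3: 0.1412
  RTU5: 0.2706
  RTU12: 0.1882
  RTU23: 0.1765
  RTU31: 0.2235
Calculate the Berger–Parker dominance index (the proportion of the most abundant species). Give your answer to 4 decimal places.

0.2706

The largest proportion is 0.2706, i.e. d = 0.2706 to 4 decimal places.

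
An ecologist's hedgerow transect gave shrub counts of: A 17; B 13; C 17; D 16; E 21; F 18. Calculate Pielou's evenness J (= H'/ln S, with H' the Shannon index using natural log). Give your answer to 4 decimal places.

0.9945

Total N = 17+13+17+16+21+18 = 102, so the proportions are 0.166667, 0.127451, 0.166667, 0.156863, 0.205882, 0.176471 (working shown to 6 dp, full precision carried).
H' = −Σ pᵢ ln pᵢ = −((-0.298627) + (-0.262552) + (-0.298627) + (-0.290570) + (-0.325387) + (-0.306106)) = 1.781868.
With S = 6 species, ln S = 1.791759, so J = 1.781868/1.791759 = 0.994480, i.e. 0.9945 to 4 decimal places.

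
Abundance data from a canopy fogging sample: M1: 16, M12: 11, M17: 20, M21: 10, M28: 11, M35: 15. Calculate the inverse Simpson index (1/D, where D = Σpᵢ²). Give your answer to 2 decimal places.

5.63

Total N = 16+11+20+10+11+15 = 83, so the proportions are 0.192771, 0.13253, 0.240964, 0.120482, 0.13253, 0.180723 (working shown to 6 dp, full precision carried).
D = 0.192771² + 0.13253² + 0.240964² + 0.120482² + 0.13253² + 0.180723² = 0.037161 + 0.017564 + 0.058064 + 0.014516 + 0.017564 + 0.032661 = 0.177529.
So 1/D = 5.6329, i.e. 5.63 to 2 decimal places.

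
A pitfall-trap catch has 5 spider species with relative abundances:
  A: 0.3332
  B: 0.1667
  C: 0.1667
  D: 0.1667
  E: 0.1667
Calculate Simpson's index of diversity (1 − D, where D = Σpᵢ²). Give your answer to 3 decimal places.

0.778

D = 0.3332² + 0.1667² + 0.1667² + 0.1667² + 0.1667² = 0.11102 + 0.02779 + 0.02779 + 0.02779 + 0.02779 = 0.22218 (working shown to 5 dp, full precision carried).
So 1 − D = 0.77782, i.e. 0.778 to 3 decimal places.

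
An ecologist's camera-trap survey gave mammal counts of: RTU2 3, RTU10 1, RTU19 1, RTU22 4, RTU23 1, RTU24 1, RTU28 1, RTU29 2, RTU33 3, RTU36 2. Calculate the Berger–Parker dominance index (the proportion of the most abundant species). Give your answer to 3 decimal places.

0.211

Total N = 3+1+1+4+1+1+1+2+3+2 = 19, so the proportions are 0.15789, 0.05263, 0.05263, 0.21053, 0.05263, 0.05263, 0.05263, 0.10526, 0.15789, 0.10526 (working shown to 5 dp, full precision carried).
The largest proportion is 0.21053, i.e. d = 0.211 to 3 decimal places.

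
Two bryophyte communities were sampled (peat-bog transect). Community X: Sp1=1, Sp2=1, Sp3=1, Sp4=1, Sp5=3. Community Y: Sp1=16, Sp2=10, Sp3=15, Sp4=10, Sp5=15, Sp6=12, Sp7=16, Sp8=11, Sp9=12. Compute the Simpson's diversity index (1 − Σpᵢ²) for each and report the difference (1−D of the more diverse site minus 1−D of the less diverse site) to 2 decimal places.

Community X: N=7, proportions 0.1429, 0.1429, 0.1429, 0.1429, 0.4286, giving 1−D = 0.7347 (working shown to 4 dp, full precision carried).
Community Y: N=117, proportions 0.1368, 0.0855, 0.1282, 0.0855, 0.1282, 0.1026, 0.1368, 0.094, 0.1026, giving 1−D = 0.8852.
Difference = |0.7347 − 0.8852| = 0.1505, i.e. 0.15 to 2 decimal places.

0.15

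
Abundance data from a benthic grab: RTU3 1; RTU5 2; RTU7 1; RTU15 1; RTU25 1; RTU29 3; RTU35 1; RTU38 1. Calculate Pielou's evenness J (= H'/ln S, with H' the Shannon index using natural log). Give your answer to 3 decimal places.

0.948

Total N = 1+2+1+1+1+3+1+1 = 11, so the proportions are 0.09091, 0.18182, 0.09091, 0.09091, 0.09091, 0.27273, 0.09091, 0.09091 (working shown to 5 dp, full precision carried).
H' = −Σ pᵢ ln pᵢ = −((-0.21799) + (-0.30995) + (-0.21799) + (-0.21799) + (-0.21799) + (-0.35435) + (-0.21799) + (-0.21799)) = 1.97225.
With S = 8 species, ln S = 2.07944, so J = 1.97225/2.07944 = 0.94845, i.e. 0.948 to 3 decimal places.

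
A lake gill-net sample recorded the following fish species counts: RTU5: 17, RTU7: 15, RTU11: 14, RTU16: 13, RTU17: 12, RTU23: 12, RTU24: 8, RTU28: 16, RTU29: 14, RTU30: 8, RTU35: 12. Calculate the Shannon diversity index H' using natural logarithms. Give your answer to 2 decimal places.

Total N = 17+15+14+13+12+12+8+16+14+8+12 = 141, so the proportions are 0.1206, 0.1064, 0.0993, 0.0922, 0.0851, 0.0851, 0.0567, 0.1135, 0.0993, 0.0567, 0.0851 (working shown to 4 dp, full precision carried).
Each pᵢ ln pᵢ term: 0.1206×(-2.1155)=-0.2551, 0.1064×(-2.2407)=-0.2384, 0.0993×(-2.3097)=-0.2293, 0.0922×(-2.3838)=-0.2198, 0.0851×(-2.4639)=-0.2097, 0.0851×(-2.4639)=-0.2097, 0.0567×(-2.8693)=-0.1628, 0.1135×(-2.1762)=-0.2469, 0.0993×(-2.3097)=-0.2293, 0.0567×(-2.8693)=-0.1628, 0.0851×(-2.4639)=-0.2097.
Sum = -2.3735, so H' = 2.37.

2.37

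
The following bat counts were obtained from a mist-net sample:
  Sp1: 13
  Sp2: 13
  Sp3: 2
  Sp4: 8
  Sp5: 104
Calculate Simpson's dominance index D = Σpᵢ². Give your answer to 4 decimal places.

Total N = 13+13+2+8+104 = 140, so the proportions are 0.092857, 0.092857, 0.014286, 0.057143, 0.742857 (working shown to 6 dp, full precision carried).
D = 0.092857² + 0.092857² + 0.014286² + 0.057143² + 0.742857² = 0.008622 + 0.008622 + 0.000204 + 0.003265 + 0.551837 = 0.572551.
To 4 decimal places, D = 0.5726.

0.5726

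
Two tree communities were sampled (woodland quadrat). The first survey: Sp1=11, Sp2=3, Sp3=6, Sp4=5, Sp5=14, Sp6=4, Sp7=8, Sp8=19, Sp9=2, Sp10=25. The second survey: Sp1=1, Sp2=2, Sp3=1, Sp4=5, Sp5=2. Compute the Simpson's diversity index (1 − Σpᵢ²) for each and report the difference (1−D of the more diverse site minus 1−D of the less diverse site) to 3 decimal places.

0.134

The first survey: N=97, proportions 0.113402, 0.030928, 0.061856, 0.051546, 0.14433, 0.041237, 0.082474, 0.195876, 0.020619, 0.257732, giving 1−D = 0.845148 (working shown to 6 dp, full precision carried).
The second survey: N=11, proportions 0.090909, 0.181818, 0.090909, 0.454545, 0.181818, giving 1−D = 0.710744.
Difference = |0.845148 − 0.710744| = 0.134404, i.e. 0.134 to 3 decimal places.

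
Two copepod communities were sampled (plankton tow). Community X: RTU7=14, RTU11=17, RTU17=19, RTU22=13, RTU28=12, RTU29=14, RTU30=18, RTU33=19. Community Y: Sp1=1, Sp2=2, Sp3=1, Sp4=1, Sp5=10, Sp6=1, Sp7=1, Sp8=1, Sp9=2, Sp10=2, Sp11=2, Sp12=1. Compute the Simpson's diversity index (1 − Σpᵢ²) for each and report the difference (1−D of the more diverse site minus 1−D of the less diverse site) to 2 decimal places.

0.07

Community X: N=126, proportions 0.1111, 0.1349, 0.1508, 0.1032, 0.0952, 0.1111, 0.1429, 0.1508, giving 1−D = 0.8715 (working shown to 4 dp, full precision carried).
Community Y: N=25, proportions 0.04, 0.08, 0.04, 0.04, 0.4, 0.04, 0.04, 0.04, 0.08, 0.08, 0.08, 0.04, giving 1−D = 0.8032.
Difference = |0.8715 − 0.8032| = 0.0683, i.e. 0.07 to 2 decimal places.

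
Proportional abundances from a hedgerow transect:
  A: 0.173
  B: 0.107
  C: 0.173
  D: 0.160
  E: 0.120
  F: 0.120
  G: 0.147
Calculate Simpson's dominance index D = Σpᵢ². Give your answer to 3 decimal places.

0.147

D = 0.173² + 0.107² + 0.173² + 0.16² + 0.12² + 0.12² + 0.147² = 0.02993 + 0.01145 + 0.02993 + 0.02560 + 0.01440 + 0.01440 + 0.02161 = 0.14732 (working shown to 5 dp, full precision carried).
To 3 decimal places, D = 0.147.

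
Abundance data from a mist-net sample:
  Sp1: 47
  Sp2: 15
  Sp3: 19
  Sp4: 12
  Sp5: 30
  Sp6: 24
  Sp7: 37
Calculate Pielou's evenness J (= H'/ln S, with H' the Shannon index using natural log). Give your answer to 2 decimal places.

Total N = 47+15+19+12+30+24+37 = 184, so the proportions are 0.2554, 0.0815, 0.1033, 0.0652, 0.163, 0.1304, 0.2011 (working shown to 4 dp, full precision carried).
H' = −Σ pᵢ ln pᵢ = −((-0.3486) + (-0.2044) + (-0.2345) + (-0.1780) + (-0.2957) + (-0.2657) + (-0.3225)) = 1.8494.
With S = 7 species, ln S = 1.9459, so J = 1.8494/1.9459 = 0.9504, i.e. 0.95 to 2 decimal places.

0.95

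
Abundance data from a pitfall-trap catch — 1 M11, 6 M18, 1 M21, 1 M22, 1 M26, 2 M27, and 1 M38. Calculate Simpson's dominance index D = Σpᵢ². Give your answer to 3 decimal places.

Total N = 1+6+1+1+1+2+1 = 13, so the proportions are 0.07692, 0.46154, 0.07692, 0.07692, 0.07692, 0.15385, 0.07692 (working shown to 5 dp, full precision carried).
D = 0.07692² + 0.46154² + 0.07692² + 0.07692² + 0.07692² + 0.15385² + 0.07692² = 0.00592 + 0.21302 + 0.00592 + 0.00592 + 0.00592 + 0.02367 + 0.00592 = 0.26627.
To 3 decimal places, D = 0.266.

0.266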